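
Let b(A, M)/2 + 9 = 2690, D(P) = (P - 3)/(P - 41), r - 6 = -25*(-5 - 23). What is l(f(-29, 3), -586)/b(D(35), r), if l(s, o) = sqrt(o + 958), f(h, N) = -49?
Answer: sqrt(93)/2681 ≈ 0.0035970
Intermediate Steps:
l(s, o) = sqrt(958 + o)
r = 706 (r = 6 - 25*(-5 - 23) = 6 - 25*(-28) = 6 + 700 = 706)
D(P) = (-3 + P)/(-41 + P)
b(A, M) = 5362 (b(A, M) = -18 + 2*2690 = -18 + 5380 = 5362)
l(f(-29, 3), -586)/b(D(35), r) = sqrt(958 - 586)/5362 = sqrt(372)*(1/5362) = (2*sqrt(93))*(1/5362) = sqrt(93)/2681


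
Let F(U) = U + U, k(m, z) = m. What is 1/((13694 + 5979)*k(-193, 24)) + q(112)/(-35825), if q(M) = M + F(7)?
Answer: -478443839/136023548425 ≈ -0.0035174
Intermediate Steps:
F(U) = 2*U
q(M) = 14 + M (q(M) = M + 2*7 = M + 14 = 14 + M)
1/((13694 + 5979)*k(-193, 24)) + q(112)/(-35825) = 1/((13694 + 5979)*(-193)) + (14 + 112)/(-35825) = -1/193/19673 + 126*(-1/35825) = (1/19673)*(-1/193) - 126/35825 = -1/3796889 - 126/35825 = -478443839/136023548425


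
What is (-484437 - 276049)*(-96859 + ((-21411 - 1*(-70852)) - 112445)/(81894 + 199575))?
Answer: 20733030099273250/281469 ≈ 7.3660e+10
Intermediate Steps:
(-484437 - 276049)*(-96859 + ((-21411 - 1*(-70852)) - 112445)/(81894 + 199575)) = -760486*(-96859 + ((-21411 + 70852) - 112445)/281469) = -760486*(-96859 + (49441 - 112445)*(1/281469)) = -760486*(-96859 - 63004*1/281469) = -760486*(-96859 - 63004/281469) = -760486*(-27262868875/281469) = 20733030099273250/281469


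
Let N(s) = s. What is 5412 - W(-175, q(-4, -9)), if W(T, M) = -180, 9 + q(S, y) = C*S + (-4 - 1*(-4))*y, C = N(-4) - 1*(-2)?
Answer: 5592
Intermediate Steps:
C = -2 (C = -4 - 1*(-2) = -4 + 2 = -2)
q(S, y) = -9 - 2*S (q(S, y) = -9 + (-2*S + (-4 - 1*(-4))*y) = -9 + (-2*S + (-4 + 4)*y) = -9 + (-2*S + 0*y) = -9 + (-2*S + 0) = -9 - 2*S)
5412 - W(-175, q(-4, -9)) = 5412 - 1*(-180) = 5412 + 180 = 5592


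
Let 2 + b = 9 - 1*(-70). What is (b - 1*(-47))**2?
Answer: 15376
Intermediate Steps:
b = 77 (b = -2 + (9 - 1*(-70)) = -2 + (9 + 70) = -2 + 79 = 77)
(b - 1*(-47))**2 = (77 - 1*(-47))**2 = (77 + 47)**2 = 124**2 = 15376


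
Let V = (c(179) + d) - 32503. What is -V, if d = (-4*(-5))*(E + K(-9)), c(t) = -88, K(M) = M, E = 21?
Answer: 32351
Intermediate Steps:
d = 240 (d = (-4*(-5))*(21 - 9) = 20*12 = 240)
V = -32351 (V = (-88 + 240) - 32503 = 152 - 32503 = -32351)
-V = -1*(-32351) = 32351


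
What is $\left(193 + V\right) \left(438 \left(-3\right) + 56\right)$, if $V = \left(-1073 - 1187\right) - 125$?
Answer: $2757536$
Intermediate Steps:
$V = -2385$ ($V = -2260 - 125 = -2385$)
$\left(193 + V\right) \left(438 \left(-3\right) + 56\right) = \left(193 - 2385\right) \left(438 \left(-3\right) + 56\right) = - 2192 \left(-1314 + 56\right) = \left(-2192\right) \left(-1258\right) = 2757536$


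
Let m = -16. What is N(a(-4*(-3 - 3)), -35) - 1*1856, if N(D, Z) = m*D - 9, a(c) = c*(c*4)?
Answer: -38729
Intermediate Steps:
a(c) = 4*c² (a(c) = c*(4*c) = 4*c²)
N(D, Z) = -9 - 16*D (N(D, Z) = -16*D - 9 = -9 - 16*D)
N(a(-4*(-3 - 3)), -35) - 1*1856 = (-9 - 64*(-4*(-3 - 3))²) - 1*1856 = (-9 - 64*(-4*(-6))²) - 1856 = (-9 - 64*24²) - 1856 = (-9 - 64*576) - 1856 = (-9 - 16*2304) - 1856 = (-9 - 36864) - 1856 = -36873 - 1856 = -38729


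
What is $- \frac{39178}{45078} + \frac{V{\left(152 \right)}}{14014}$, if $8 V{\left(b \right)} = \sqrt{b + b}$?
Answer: $- \frac{19589}{22539} + \frac{\sqrt{19}}{28028} \approx -0.86896$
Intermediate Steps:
$V{\left(b \right)} = \frac{\sqrt{2} \sqrt{b}}{8}$ ($V{\left(b \right)} = \frac{\sqrt{b + b}}{8} = \frac{\sqrt{2 b}}{8} = \frac{\sqrt{2} \sqrt{b}}{8}$)
$- \frac{39178}{45078} + \frac{V{\left(152 \right)}}{14014} = - \frac{39178}{45078} + \frac{\frac{1}{8} \sqrt{2} \sqrt{152}}{14014} = \left(-39178\right) \frac{1}{45078} + \frac{\sqrt{2} \cdot 2 \sqrt{38}}{8} \cdot \frac{1}{14014} = - \frac{19589}{22539} + \frac{\sqrt{19}}{2} \cdot \frac{1}{14014} = - \frac{19589}{22539} + \frac{\sqrt{19}}{28028}$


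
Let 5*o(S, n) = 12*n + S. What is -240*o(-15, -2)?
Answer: 1872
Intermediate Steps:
o(S, n) = S/5 + 12*n/5 (o(S, n) = (12*n + S)/5 = (S + 12*n)/5 = S/5 + 12*n/5)
-240*o(-15, -2) = -240*((⅕)*(-15) + (12/5)*(-2)) = -240*(-3 - 24/5) = -240*(-39/5) = 1872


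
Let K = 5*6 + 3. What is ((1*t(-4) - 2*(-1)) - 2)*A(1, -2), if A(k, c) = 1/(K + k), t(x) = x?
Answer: -2/17 ≈ -0.11765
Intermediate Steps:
K = 33 (K = 30 + 3 = 33)
A(k, c) = 1/(33 + k)
((1*t(-4) - 2*(-1)) - 2)*A(1, -2) = ((1*(-4) - 2*(-1)) - 2)/(33 + 1) = ((-4 + 2) - 2)/34 = (-2 - 2)*(1/34) = -4*1/34 = -2/17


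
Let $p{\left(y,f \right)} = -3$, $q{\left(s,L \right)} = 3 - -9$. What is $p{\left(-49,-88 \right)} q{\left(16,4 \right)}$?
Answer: $-36$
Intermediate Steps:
$q{\left(s,L \right)} = 12$ ($q{\left(s,L \right)} = 3 + 9 = 12$)
$p{\left(-49,-88 \right)} q{\left(16,4 \right)} = \left(-3\right) 12 = -36$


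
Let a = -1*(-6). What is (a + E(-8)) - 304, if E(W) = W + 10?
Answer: -296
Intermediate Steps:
a = 6
E(W) = 10 + W
(a + E(-8)) - 304 = (6 + (10 - 8)) - 304 = (6 + 2) - 304 = 8 - 304 = -296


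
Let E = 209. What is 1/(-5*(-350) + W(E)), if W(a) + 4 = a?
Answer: 1/1955 ≈ 0.00051151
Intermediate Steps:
W(a) = -4 + a
1/(-5*(-350) + W(E)) = 1/(-5*(-350) + (-4 + 209)) = 1/(-1*(-1750) + 205) = 1/(1750 + 205) = 1/1955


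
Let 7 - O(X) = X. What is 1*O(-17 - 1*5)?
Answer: 29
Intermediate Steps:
O(X) = 7 - X
1*O(-17 - 1*5) = 1*(7 - (-17 - 1*5)) = 1*(7 - (-17 - 5)) = 1*(7 - 1*(-22)) = 1*(7 + 22) = 1*29 = 29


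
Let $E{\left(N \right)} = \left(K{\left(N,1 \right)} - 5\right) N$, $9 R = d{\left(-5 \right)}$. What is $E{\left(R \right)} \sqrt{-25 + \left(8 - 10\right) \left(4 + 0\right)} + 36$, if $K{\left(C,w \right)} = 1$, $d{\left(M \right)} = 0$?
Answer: $36$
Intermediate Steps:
$R = 0$ ($R = \frac{1}{9} \cdot 0 = 0$)
$E{\left(N \right)} = - 4 N$ ($E{\left(N \right)} = \left(1 - 5\right) N = - 4 N$)
$E{\left(R \right)} \sqrt{-25 + \left(8 - 10\right) \left(4 + 0\right)} + 36 = \left(-4\right) 0 \sqrt{-25 + \left(8 - 10\right) \left(4 + 0\right)} + 36 = 0 \sqrt{-25 - 8} + 36 = 0 \sqrt{-33} + 36 = 0 i \sqrt{33} + 36 = 0 + 36 = 36$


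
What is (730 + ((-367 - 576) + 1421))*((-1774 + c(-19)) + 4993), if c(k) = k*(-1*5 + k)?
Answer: 4439400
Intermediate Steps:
c(k) = k*(-5 + k)
(730 + ((-367 - 576) + 1421))*((-1774 + c(-19)) + 4993) = (730 + ((-367 - 576) + 1421))*((-1774 - 19*(-5 - 19)) + 4993) = (730 + (-943 + 1421))*((-1774 - 19*(-24)) + 4993) = (730 + 478)*((-1774 + 456) + 4993) = 1208*(-1318 + 4993) = 1208*3675 = 4439400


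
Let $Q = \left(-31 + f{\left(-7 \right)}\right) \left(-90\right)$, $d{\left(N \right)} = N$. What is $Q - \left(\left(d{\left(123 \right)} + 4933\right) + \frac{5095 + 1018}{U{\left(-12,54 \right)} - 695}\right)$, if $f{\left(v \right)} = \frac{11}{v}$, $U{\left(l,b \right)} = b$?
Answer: $- \frac{9490161}{4487} \approx -2115.0$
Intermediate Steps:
$Q = \frac{20520}{7}$ ($Q = \left(-31 + \frac{11}{-7}\right) \left(-90\right) = \left(-31 + 11 \left(- \frac{1}{7}\right)\right) \left(-90\right) = \left(-31 - \frac{11}{7}\right) \left(-90\right) = \left(- \frac{228}{7}\right) \left(-90\right) = \frac{20520}{7} \approx 2931.4$)
$Q - \left(\left(d{\left(123 \right)} + 4933\right) + \frac{5095 + 1018}{U{\left(-12,54 \right)} - 695}\right) = \frac{20520}{7} - \left(\left(123 + 4933\right) + \frac{5095 + 1018}{54 - 695}\right) = \frac{20520}{7} - \left(5056 + \frac{6113}{-641}\right) = \frac{20520}{7} - \left(5056 + 6113 \left(- \frac{1}{641}\right)\right) = \frac{20520}{7} - \left(5056 - \frac{6113}{641}\right) = \frac{20520}{7} - \frac{3234783}{641} = - \frac{9490161}{4487}$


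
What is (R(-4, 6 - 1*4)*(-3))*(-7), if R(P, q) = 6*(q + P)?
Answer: -252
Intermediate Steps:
R(P, q) = 6*P + 6*q (R(P, q) = 6*(P + q) = 6*P + 6*q)
(R(-4, 6 - 1*4)*(-3))*(-7) = ((6*(-4) + 6*(6 - 1*4))*(-3))*(-7) = ((-24 + 6*(6 - 4))*(-3))*(-7) = ((-24 + 6*2)*(-3))*(-7) = ((-24 + 12)*(-3))*(-7) = -12*(-3)*(-7) = 36*(-7) = -252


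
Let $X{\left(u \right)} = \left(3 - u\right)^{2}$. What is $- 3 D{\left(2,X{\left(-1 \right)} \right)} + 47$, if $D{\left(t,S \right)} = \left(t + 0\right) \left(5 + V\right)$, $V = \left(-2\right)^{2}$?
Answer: $-7$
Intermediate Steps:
$V = 4$
$D{\left(t,S \right)} = 9 t$ ($D{\left(t,S \right)} = \left(t + 0\right) \left(5 + 4\right) = t 9 = 9 t$)
$- 3 D{\left(2,X{\left(-1 \right)} \right)} + 47 = - 3 \cdot 9 \cdot 2 + 47 = \left(-3\right) 18 + 47 = -54 + 47 = -7$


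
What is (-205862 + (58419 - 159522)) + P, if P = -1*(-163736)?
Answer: -143229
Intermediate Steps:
P = 163736
(-205862 + (58419 - 159522)) + P = (-205862 + (58419 - 159522)) + 163736 = (-205862 - 101103) + 163736 = -306965 + 163736 = -143229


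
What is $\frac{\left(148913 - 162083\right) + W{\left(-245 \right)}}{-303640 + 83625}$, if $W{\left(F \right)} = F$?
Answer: $\frac{2683}{44003} \approx 0.060973$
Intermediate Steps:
$\frac{\left(148913 - 162083\right) + W{\left(-245 \right)}}{-303640 + 83625} = \frac{\left(148913 - 162083\right) - 245}{-303640 + 83625} = \frac{\left(148913 - 162083\right) - 245}{-220015} = \left(-13170 - 245\right) \left(- \frac{1}{220015}\right) = \left(-13415\right) \left(- \frac{1}{220015}\right) = \frac{2683}{44003}$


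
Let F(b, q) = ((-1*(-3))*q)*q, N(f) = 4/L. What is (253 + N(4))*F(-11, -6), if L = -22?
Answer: 300348/11 ≈ 27304.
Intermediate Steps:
N(f) = -2/11 (N(f) = 4/(-22) = 4*(-1/22) = -2/11)
F(b, q) = 3*q**2 (F(b, q) = (3*q)*q = 3*q**2)
(253 + N(4))*F(-11, -6) = (253 - 2/11)*(3*(-6)**2) = 2781*(3*36)/11 = (2781/11)*108 = 300348/11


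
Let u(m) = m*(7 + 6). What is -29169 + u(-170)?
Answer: -31379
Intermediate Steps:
u(m) = 13*m (u(m) = m*13 = 13*m)
-29169 + u(-170) = -29169 + 13*(-170) = -29169 - 2210 = -31379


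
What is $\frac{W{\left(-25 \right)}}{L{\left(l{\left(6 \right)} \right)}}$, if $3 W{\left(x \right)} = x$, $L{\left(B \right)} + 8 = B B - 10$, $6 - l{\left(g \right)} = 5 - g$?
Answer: $- \frac{25}{93} \approx -0.26882$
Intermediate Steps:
$l{\left(g \right)} = 1 + g$ ($l{\left(g \right)} = 6 - \left(5 - g\right) = 6 + \left(-5 + g\right) = 1 + g$)
$L{\left(B \right)} = -18 + B^{2}$ ($L{\left(B \right)} = -8 + \left(B B - 10\right) = -8 + \left(B^{2} - 10\right) = -8 + \left(-10 + B^{2}\right) = -18 + B^{2}$)
$W{\left(x \right)} = \frac{x}{3}$
$\frac{W{\left(-25 \right)}}{L{\left(l{\left(6 \right)} \right)}} = \frac{\frac{1}{3} \left(-25\right)}{-18 + \left(1 + 6\right)^{2}} = - \frac{25}{3 \left(-18 + 7^{2}\right)} = - \frac{25}{3 \left(-18 + 49\right)} = - \frac{25}{3 \cdot 31} = \left(- \frac{25}{3}\right) \frac{1}{31} = - \frac{25}{93}$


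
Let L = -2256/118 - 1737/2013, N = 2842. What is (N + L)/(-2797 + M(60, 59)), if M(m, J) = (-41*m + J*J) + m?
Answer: -111720889/67934724 ≈ -1.6445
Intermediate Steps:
M(m, J) = J² - 40*m (M(m, J) = (-41*m + J²) + m = (J² - 41*m) + m = J² - 40*m)
L = -791049/39589 (L = -2256*1/118 - 1737*1/2013 = -1128/59 - 579/671 = -791049/39589 ≈ -19.982)
(N + L)/(-2797 + M(60, 59)) = (2842 - 791049/39589)/(-2797 + (59² - 40*60)) = 111720889/(39589*(-2797 + (3481 - 2400))) = 111720889/(39589*(-2797 + 1081)) = (111720889/39589)/(-1716) = (111720889/39589)*(-1/1716) = -111720889/67934724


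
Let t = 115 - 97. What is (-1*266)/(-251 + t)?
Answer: 266/233 ≈ 1.1416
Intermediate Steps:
t = 18
(-1*266)/(-251 + t) = (-1*266)/(-251 + 18) = -266/(-233) = -266*(-1/233) = 266/233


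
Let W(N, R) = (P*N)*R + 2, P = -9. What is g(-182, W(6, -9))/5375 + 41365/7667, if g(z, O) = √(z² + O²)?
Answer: 41365/7667 + 2*√67817/5375 ≈ 5.4921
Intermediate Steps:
W(N, R) = 2 - 9*N*R (W(N, R) = (-9*N)*R + 2 = -9*N*R + 2 = 2 - 9*N*R)
g(z, O) = √(O² + z²)
g(-182, W(6, -9))/5375 + 41365/7667 = √((2 - 9*6*(-9))² + (-182)²)/5375 + 41365/7667 = √((2 + 486)² + 33124)*(1/5375) + 41365*(1/7667) = √(488² + 33124)*(1/5375) + 41365/7667 = √(238144 + 33124)*(1/5375) + 41365/7667 = √271268*(1/5375) + 41365/7667 = (2*√67817)*(1/5375) + 41365/7667 = 2*√67817/5375 + 41365/7667 = 41365/7667 + 2*√67817/5375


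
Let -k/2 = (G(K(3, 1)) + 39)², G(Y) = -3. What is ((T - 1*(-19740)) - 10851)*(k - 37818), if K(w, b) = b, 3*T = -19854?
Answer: -91771110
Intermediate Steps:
T = -6618 (T = (⅓)*(-19854) = -6618)
k = -2592 (k = -2*(-3 + 39)² = -2*36² = -2*1296 = -2592)
((T - 1*(-19740)) - 10851)*(k - 37818) = ((-6618 - 1*(-19740)) - 10851)*(-2592 - 37818) = ((-6618 + 19740) - 10851)*(-40410) = (13122 - 10851)*(-40410) = 2271*(-40410) = -91771110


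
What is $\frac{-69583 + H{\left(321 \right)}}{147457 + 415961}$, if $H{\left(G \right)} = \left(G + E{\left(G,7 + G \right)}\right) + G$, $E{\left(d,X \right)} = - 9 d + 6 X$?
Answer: $- \frac{34931}{281709} \approx -0.124$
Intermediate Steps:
$H{\left(G \right)} = 42 - G$ ($H{\left(G \right)} = \left(G - \left(- 6 \left(7 + G\right) + 9 G\right)\right) + G = \left(G - \left(-42 + 3 G\right)\right) + G = \left(42 - 2 G\right) + G = 42 - G$)
$\frac{-69583 + H{\left(321 \right)}}{147457 + 415961} = \frac{-69583 + \left(42 - 321\right)}{147457 + 415961} = \frac{-69583 + \left(42 - 321\right)}{563418} = \left(-69583 - 279\right) \frac{1}{563418} = \left(-69862\right) \frac{1}{563418} = - \frac{34931}{281709}$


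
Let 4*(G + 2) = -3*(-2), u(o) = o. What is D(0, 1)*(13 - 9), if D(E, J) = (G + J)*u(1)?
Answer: 2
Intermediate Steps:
G = -½ (G = -2 + (-3*(-2))/4 = -2 + (¼)*6 = -2 + 3/2 = -½ ≈ -0.50000)
D(E, J) = -½ + J (D(E, J) = (-½ + J)*1 = -½ + J)
D(0, 1)*(13 - 9) = (-½ + 1)*(13 - 9) = (½)*4 = 2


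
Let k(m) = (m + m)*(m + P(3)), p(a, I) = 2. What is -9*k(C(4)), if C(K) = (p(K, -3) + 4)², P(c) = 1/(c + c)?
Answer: -23436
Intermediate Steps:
P(c) = 1/(2*c)
C(K) = 36 (C(K) = (2 + 4)² = 6² = 36)
k(m) = 2*m*(⅙ + m) (k(m) = (m + m)*(m + (½)/3) = (2*m)*(m + (½)*(⅓)) = (2*m)*(m + ⅙) = (2*m)*(⅙ + m) = 2*m*(⅙ + m))
-9*k(C(4)) = -3*36*(1 + 6*36) = -3*36*(1 + 216) = -3*36*217 = -9*2604 = -23436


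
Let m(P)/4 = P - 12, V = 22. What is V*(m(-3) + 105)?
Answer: 990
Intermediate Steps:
m(P) = -48 + 4*P (m(P) = 4*(P - 12) = 4*(-12 + P) = -48 + 4*P)
V*(m(-3) + 105) = 22*((-48 + 4*(-3)) + 105) = 22*((-48 - 12) + 105) = 22*(-60 + 105) = 22*45 = 990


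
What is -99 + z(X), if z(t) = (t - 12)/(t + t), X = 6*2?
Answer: -99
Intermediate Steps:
X = 12
z(t) = (-12 + t)/(2*t) (z(t) = (-12 + t)/((2*t)) = (-12 + t)*(1/(2*t)) = (-12 + t)/(2*t))
-99 + z(X) = -99 + (½)*(-12 + 12)/12 = -99 + (½)*(1/12)*0 = -99 + 0 = -99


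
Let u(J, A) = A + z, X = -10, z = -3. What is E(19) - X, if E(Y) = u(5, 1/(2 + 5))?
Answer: 50/7 ≈ 7.1429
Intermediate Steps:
u(J, A) = -3 + A (u(J, A) = A - 3 = -3 + A)
E(Y) = -20/7 (E(Y) = -3 + 1/(2 + 5) = -3 + 1/7 = -3 + ⅐ = -20/7)
E(19) - X = -20/7 - 1*(-10) = -20/7 + 10 = 50/7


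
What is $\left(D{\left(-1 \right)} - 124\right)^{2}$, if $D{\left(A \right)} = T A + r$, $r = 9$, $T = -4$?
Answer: $12321$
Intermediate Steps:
$D{\left(A \right)} = 9 - 4 A$ ($D{\left(A \right)} = - 4 A + 9 = 9 - 4 A$)
$\left(D{\left(-1 \right)} - 124\right)^{2} = \left(\left(9 - -4\right) - 124\right)^{2} = \left(\left(9 + 4\right) - 124\right)^{2} = \left(13 - 124\right)^{2} = \left(-111\right)^{2} = 12321$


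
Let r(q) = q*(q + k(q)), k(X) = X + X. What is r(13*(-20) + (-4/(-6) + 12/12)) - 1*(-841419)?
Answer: 3124882/3 ≈ 1.0416e+6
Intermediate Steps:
k(X) = 2*X
r(q) = 3*q**2 (r(q) = q*(q + 2*q) = q*(3*q) = 3*q**2)
r(13*(-20) + (-4/(-6) + 12/12)) - 1*(-841419) = 3*(13*(-20) + (-4/(-6) + 12/12))**2 - 1*(-841419) = 3*(-260 + (-4*(-1/6) + 12*(1/12)))**2 + 841419 = 3*(-260 + (2/3 + 1))**2 + 841419 = 3*(-260 + 5/3)**2 + 841419 = 3*(-775/3)**2 + 841419 = 3*(600625/9) + 841419 = 600625/3 + 841419 = 3124882/3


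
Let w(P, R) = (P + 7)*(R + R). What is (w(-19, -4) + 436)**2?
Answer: 283024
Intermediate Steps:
w(P, R) = 2*R*(7 + P) (w(P, R) = (7 + P)*(2*R) = 2*R*(7 + P))
(w(-19, -4) + 436)**2 = (2*(-4)*(7 - 19) + 436)**2 = (2*(-4)*(-12) + 436)**2 = (96 + 436)**2 = 532**2 = 283024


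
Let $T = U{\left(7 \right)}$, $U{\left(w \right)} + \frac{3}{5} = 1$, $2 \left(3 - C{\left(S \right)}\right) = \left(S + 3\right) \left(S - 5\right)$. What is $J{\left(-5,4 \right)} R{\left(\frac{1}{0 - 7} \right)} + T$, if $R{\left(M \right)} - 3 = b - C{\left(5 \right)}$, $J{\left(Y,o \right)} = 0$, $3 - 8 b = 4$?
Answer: $\frac{2}{5} \approx 0.4$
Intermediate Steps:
$b = - \frac{1}{8}$ ($b = \frac{3}{8} - \frac{1}{2} = - \frac{1}{8} \approx -0.125$)
$C{\left(S \right)} = 3 - \frac{\left(-5 + S\right) \left(3 + S\right)}{2}$ ($C{\left(S \right)} = 3 - \frac{\left(S + 3\right) \left(S - 5\right)}{2} = 3 - \frac{\left(3 + S\right) \left(-5 + S\right)}{2} = 3 - \frac{\left(-5 + S\right) \left(3 + S\right)}{2}$)
$R{\left(M \right)} = - \frac{1}{8}$ ($R{\left(M \right)} = 3 - \left(\frac{125}{8} - \frac{25}{2}\right) = 3 - \frac{25}{8} = - \frac{1}{8}$)
$U{\left(w \right)} = \frac{2}{5}$ ($U{\left(w \right)} = - \frac{3}{5} + 1 = \frac{2}{5}$)
$T = \frac{2}{5} \approx 0.4$
$J{\left(-5,4 \right)} R{\left(\frac{1}{0 - 7} \right)} + T = 0 \left(- \frac{1}{8}\right) + \frac{2}{5} = 0 + \frac{2}{5} = \frac{2}{5}$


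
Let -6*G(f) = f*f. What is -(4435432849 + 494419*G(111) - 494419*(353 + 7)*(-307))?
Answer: -116126662625/2 ≈ -5.8063e+10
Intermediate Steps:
G(f) = -f²/6 (G(f) = -f*f/6 = -f²/6)
-(4435432849 + 494419*G(111) - 494419*(353 + 7)*(-307)) = -(6840286865/2 - 494419*(353 + 7)*(-307)) = -(6840286865/2 - 494419*360*(-307)) = -(6840286865/2 + 54643187880) = -494419/(1/((-4107/2 + 110520) + 8971)) = -494419/(1/(216933/2 + 8971)) = -494419/(1/(234875/2)) = -494419/2/234875 = -494419*234875/2 = -116126662625/2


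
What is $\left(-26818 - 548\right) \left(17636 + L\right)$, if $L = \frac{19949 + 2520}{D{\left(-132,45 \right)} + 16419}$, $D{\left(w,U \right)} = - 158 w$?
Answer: $- \frac{5996842654018}{12425} \approx -4.8264 \cdot 10^{8}$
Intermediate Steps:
$L = \frac{22469}{37275}$ ($L = \frac{19949 + 2520}{\left(-158\right) \left(-132\right) + 16419} = \frac{22469}{20856 + 16419} = \frac{22469}{37275} \approx 0.60279$)
$\left(-26818 - 548\right) \left(17636 + L\right) = \left(-26818 - 548\right) \left(17636 + \frac{22469}{37275}\right) = \left(-26818 - 548\right) \frac{657404369}{37275} = \left(-27366\right) \frac{657404369}{37275} = - \frac{5996842654018}{12425}$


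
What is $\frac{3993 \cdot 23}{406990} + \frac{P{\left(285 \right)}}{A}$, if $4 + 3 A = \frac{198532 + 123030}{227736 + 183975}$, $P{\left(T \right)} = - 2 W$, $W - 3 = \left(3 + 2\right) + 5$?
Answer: $\frac{6595784422509}{269688260590} \approx 24.457$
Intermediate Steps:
$W = 13$ ($W = 3 + \left(\left(3 + 2\right) + 5\right) = 3 + \left(5 + 5\right) = 3 + 10 = 13$)
$P{\left(T \right)} = -26$ ($P{\left(T \right)} = \left(-2\right) 13 = -26$)
$A = - \frac{1325282}{1235133}$ ($A = - \frac{4}{3} + \frac{\left(198532 + 123030\right) \frac{1}{227736 + 183975}}{3} = - \frac{4}{3} + \frac{321562 \cdot \frac{1}{411711}}{3} = - \frac{4}{3} + \frac{1}{3} \cdot \frac{321562}{411711} = - \frac{4}{3} + \frac{321562}{1235133} = - \frac{1325282}{1235133} \approx -1.073$)
$\frac{3993 \cdot 23}{406990} + \frac{P{\left(285 \right)}}{A} = \frac{3993 \cdot 23}{406990} - \frac{26}{- \frac{1325282}{1235133}} = 91839 \cdot \frac{1}{406990} - - \frac{16056729}{662641} = \frac{91839}{406990} + \frac{16056729}{662641} = \frac{6595784422509}{269688260590}$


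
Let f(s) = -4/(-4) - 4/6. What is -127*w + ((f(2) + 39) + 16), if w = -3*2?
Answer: 2452/3 ≈ 817.33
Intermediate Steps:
w = -6 (w = -1*6 = -6)
f(s) = 1/3 (f(s) = -4*(-1/4) - 4*1/6 = 1 - 2/3 = 1/3)
-127*w + ((f(2) + 39) + 16) = -127*(-6) + ((1/3 + 39) + 16) = 762 + (118/3 + 16) = 762 + 166/3 = 2452/3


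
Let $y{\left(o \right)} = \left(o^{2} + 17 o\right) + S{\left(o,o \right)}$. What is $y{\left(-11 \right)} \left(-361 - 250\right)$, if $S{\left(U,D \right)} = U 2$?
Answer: $53768$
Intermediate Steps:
$S{\left(U,D \right)} = 2 U$
$y{\left(o \right)} = o^{2} + 19 o$ ($y{\left(o \right)} = \left(o^{2} + 17 o\right) + 2 o = o^{2} + 19 o$)
$y{\left(-11 \right)} \left(-361 - 250\right) = - 11 \left(19 - 11\right) \left(-361 - 250\right) = \left(-11\right) 8 \left(-611\right) = \left(-88\right) \left(-611\right) = 53768$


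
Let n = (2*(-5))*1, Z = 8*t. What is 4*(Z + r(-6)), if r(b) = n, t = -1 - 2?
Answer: -136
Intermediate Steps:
t = -3
Z = -24 (Z = 8*(-3) = -24)
n = -10 (n = -10*1 = -10)
r(b) = -10
4*(Z + r(-6)) = 4*(-24 - 10) = 4*(-34) = -136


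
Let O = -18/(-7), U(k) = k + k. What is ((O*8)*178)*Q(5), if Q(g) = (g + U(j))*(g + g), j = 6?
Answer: 4357440/7 ≈ 6.2249e+5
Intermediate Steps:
U(k) = 2*k
Q(g) = 2*g*(12 + g) (Q(g) = (g + 2*6)*(g + g) = (g + 12)*(2*g) = (12 + g)*(2*g) = 2*g*(12 + g))
O = 18/7 (O = -18*(-⅐) = 18/7 ≈ 2.5714)
((O*8)*178)*Q(5) = (((18/7)*8)*178)*(2*5*(12 + 5)) = ((144/7)*178)*(2*5*17) = (25632/7)*170 = 4357440/7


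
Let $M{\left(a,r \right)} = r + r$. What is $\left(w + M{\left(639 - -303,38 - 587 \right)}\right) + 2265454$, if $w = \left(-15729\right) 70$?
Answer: $1163326$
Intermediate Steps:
$w = -1101030$
$M{\left(a,r \right)} = 2 r$
$\left(w + M{\left(639 - -303,38 - 587 \right)}\right) + 2265454 = \left(-1101030 + 2 \left(38 - 587\right)\right) + 2265454 = \left(-1101030 + 2 \left(-549\right)\right) + 2265454 = \left(-1101030 - 1098\right) + 2265454 = -1102128 + 2265454 = 1163326$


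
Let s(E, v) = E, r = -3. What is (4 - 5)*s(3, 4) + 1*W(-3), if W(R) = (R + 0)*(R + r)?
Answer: 15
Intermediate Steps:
W(R) = R*(-3 + R) (W(R) = (R + 0)*(R - 3) = R*(-3 + R))
(4 - 5)*s(3, 4) + 1*W(-3) = (4 - 5)*3 + 1*(-3*(-3 - 3)) = -1*3 + 1*(-3*(-6)) = -3 + 1*18 = -3 + 18 = 15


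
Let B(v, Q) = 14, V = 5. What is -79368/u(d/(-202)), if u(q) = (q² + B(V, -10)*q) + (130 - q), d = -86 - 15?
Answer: -317472/547 ≈ -580.39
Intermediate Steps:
d = -101
u(q) = 130 + q² + 13*q (u(q) = (q² + 14*q) + (130 - q) = 130 + q² + 13*q)
-79368/u(d/(-202)) = -79368/(130 + (-101/(-202))² + 13*(-101/(-202))) = -79368/(130 + (-101*(-1/202))² + 13*(-101*(-1/202))) = -79368/(130 + (½)² + 13*(½)) = -79368/(130 + ¼ + 13/2) = -79368/547/4 = -79368*4/547 = -317472/547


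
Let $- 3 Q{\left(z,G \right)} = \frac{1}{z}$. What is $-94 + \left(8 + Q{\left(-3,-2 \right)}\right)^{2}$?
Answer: $- \frac{2285}{81} \approx -28.21$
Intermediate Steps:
$Q{\left(z,G \right)} = - \frac{1}{3 z}$
$-94 + \left(8 + Q{\left(-3,-2 \right)}\right)^{2} = -94 + \left(8 - \frac{1}{3 \left(-3\right)}\right)^{2} = -94 + \left(8 - - \frac{1}{9}\right)^{2} = -94 + \left(8 + \frac{1}{9}\right)^{2} = -94 + \left(\frac{73}{9}\right)^{2} = -94 + \frac{5329}{81} = - \frac{2285}{81}$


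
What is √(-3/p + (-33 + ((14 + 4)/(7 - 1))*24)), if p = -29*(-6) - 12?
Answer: √12630/18 ≈ 6.2435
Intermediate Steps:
p = 162 (p = 174 - 12 = 162)
√(-3/p + (-33 + ((14 + 4)/(7 - 1))*24)) = √(-3/162 + (-33 + ((14 + 4)/(7 - 1))*24)) = √(-3*1/162 + (-33 + (18/6)*24)) = √(-1/54 + (-33 + (18*(⅙))*24)) = √(-1/54 + (-33 + 3*24)) = √(-1/54 + (-33 + 72)) = √(-1/54 + 39) = √(2105/54) = √12630/18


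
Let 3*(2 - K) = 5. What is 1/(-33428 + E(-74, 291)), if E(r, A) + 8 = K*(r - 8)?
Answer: -3/100390 ≈ -2.9883e-5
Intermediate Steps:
K = ⅓ (K = 2 - ⅓*5 = 2 - 5/3 = ⅓ ≈ 0.33333)
E(r, A) = -32/3 + r/3 (E(r, A) = -8 + (r - 8)/3 = -8 + (-8 + r)/3 = -8 + (-8/3 + r/3) = -32/3 + r/3)
1/(-33428 + E(-74, 291)) = 1/(-33428 + (-32/3 + (⅓)*(-74))) = 1/(-33428 + (-32/3 - 74/3)) = 1/(-33428 - 106/3) = 1/(-100390/3) = -3/100390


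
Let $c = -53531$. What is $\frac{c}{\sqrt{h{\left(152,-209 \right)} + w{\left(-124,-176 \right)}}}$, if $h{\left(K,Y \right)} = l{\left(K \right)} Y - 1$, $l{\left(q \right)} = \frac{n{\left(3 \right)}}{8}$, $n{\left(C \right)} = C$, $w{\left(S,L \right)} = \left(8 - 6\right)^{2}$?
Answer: $\frac{107062 i \sqrt{134}}{201} \approx 6165.8 i$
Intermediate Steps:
$w{\left(S,L \right)} = 4$ ($w{\left(S,L \right)} = 2^{2} = 4$)
$l{\left(q \right)} = \frac{3}{8}$
$h{\left(K,Y \right)} = -1 + \frac{3 Y}{8}$ ($h{\left(K,Y \right)} = \frac{3 Y}{8} - 1 = -1 + \frac{3 Y}{8}$)
$\frac{c}{\sqrt{h{\left(152,-209 \right)} + w{\left(-124,-176 \right)}}} = - \frac{53531}{\sqrt{\left(-1 + \frac{3}{8} \left(-209\right)\right) + 4}} = - \frac{53531}{\sqrt{\left(-1 - \frac{627}{8}\right) + 4}} = - \frac{53531}{\sqrt{- \frac{635}{8} + 4}} = - \frac{53531}{\sqrt{- \frac{603}{8}}} = - \frac{53531}{\frac{3}{4} i \sqrt{134}} = - 53531 \left(- \frac{2 i \sqrt{134}}{201}\right) = \frac{107062 i \sqrt{134}}{201}$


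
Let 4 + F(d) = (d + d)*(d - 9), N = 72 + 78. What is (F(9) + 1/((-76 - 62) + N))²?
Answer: 2209/144 ≈ 15.340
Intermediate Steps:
N = 150
F(d) = -4 + 2*d*(-9 + d) (F(d) = -4 + (d + d)*(d - 9) = -4 + (2*d)*(-9 + d) = -4 + 2*d*(-9 + d))
(F(9) + 1/((-76 - 62) + N))² = ((-4 - 18*9 + 2*9²) + 1/((-76 - 62) + 150))² = ((-4 - 162 + 2*81) + 1/(-138 + 150))² = ((-4 - 162 + 162) + 1/12)² = (-4 + 1/12)² = (-47/12)² = 2209/144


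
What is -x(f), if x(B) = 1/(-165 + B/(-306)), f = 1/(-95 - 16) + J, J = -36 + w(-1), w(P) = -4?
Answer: 33966/5599949 ≈ 0.0060654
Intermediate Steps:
J = -40 (J = -36 - 4 = -40)
f = -4441/111 (f = 1/(-95 - 16) - 40 = 1/(-111) - 40 = -1/111 - 40 = -4441/111 ≈ -40.009)
x(B) = 1/(-165 - B/306) (x(B) = 1/(-165 + B*(-1/306)) = 1/(-165 - B/306))
-x(f) = -(-306)/(50490 - 4441/111) = -(-306)/5599949/111 = -(-306)*111/5599949 = -1*(-33966/5599949) = 33966/5599949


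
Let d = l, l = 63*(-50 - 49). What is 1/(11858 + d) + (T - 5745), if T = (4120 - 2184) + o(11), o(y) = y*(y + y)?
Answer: -20050106/5621 ≈ -3567.0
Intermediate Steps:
o(y) = 2*y² (o(y) = y*(2*y) = 2*y²)
l = -6237 (l = 63*(-99) = -6237)
d = -6237
T = 2178 (T = (4120 - 2184) + 2*11² = 1936 + 2*121 = 1936 + 242 = 2178)
1/(11858 + d) + (T - 5745) = 1/(11858 - 6237) + (2178 - 5745) = 1/5621 - 3567 = -20050106/5621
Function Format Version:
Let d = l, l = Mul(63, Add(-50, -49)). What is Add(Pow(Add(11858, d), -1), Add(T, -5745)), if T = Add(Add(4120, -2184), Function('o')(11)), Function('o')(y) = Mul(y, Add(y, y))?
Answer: Rational(-20050106, 5621) ≈ -3567.0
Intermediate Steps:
Function('o')(y) = Mul(2, Pow(y, 2)) (Function('o')(y) = Mul(y, Mul(2, y)) = Mul(2, Pow(y, 2)))
l = -6237 (l = Mul(63, -99) = -6237)
d = -6237
T = 2178 (T = Add(Add(4120, -2184), Mul(2, Pow(11, 2))) = Add(1936, Mul(2, 121)) = Add(1936, 242) = 2178)
Add(Pow(Add(11858, d), -1), Add(T, -5745)) = Add(Pow(Add(11858, -6237), -1), Add(2178, -5745)) = Add(Pow(5621, -1), -3567) = Add(Rational(1, 5621), -3567) = Rational(-20050106, 5621)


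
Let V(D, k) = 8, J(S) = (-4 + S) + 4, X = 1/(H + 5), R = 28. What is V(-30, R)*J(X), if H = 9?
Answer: 4/7 ≈ 0.57143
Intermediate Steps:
X = 1/14 (X = 1/(9 + 5) = 1/14 ≈ 0.071429)
J(S) = S
V(-30, R)*J(X) = 8*(1/14) = 4/7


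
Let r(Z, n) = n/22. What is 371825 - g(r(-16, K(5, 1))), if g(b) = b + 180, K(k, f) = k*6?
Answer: 4088080/11 ≈ 3.7164e+5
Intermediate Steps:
K(k, f) = 6*k
r(Z, n) = n/22
g(b) = 180 + b
371825 - g(r(-16, K(5, 1))) = 371825 - (180 + (6*5)/22) = 371825 - (180 + (1/22)*30) = 371825 - (180 + 15/11) = 371825 - 1*1995/11 = 371825 - 1995/11 = 4088080/11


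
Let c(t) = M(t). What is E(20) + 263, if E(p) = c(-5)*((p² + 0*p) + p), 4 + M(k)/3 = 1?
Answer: -3517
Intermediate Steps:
M(k) = -9 (M(k) = -12 + 3*1 = -12 + 3 = -9)
c(t) = -9
E(p) = -9*p - 9*p² (E(p) = -9*((p² + 0*p) + p) = -9*((p² + 0) + p) = -9*(p² + p) = -9*(p + p²) = -9*p - 9*p²)
E(20) + 263 = -9*20*(1 + 20) + 263 = -9*20*21 + 263 = -3780 + 263 = -3517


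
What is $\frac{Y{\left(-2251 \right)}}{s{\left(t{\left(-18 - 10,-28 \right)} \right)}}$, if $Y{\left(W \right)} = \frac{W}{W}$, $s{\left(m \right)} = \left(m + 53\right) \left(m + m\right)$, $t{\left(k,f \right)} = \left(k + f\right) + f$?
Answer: $\frac{1}{5208} \approx 0.00019201$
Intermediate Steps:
$t{\left(k,f \right)} = k + 2 f$ ($t{\left(k,f \right)} = \left(f + k\right) + f = k + 2 f$)
$s{\left(m \right)} = 2 m \left(53 + m\right)$ ($s{\left(m \right)} = \left(53 + m\right) 2 m = 2 m \left(53 + m\right)$)
$Y{\left(W \right)} = 1$
$\frac{Y{\left(-2251 \right)}}{s{\left(t{\left(-18 - 10,-28 \right)} \right)}} = 1 \frac{1}{2 \left(\left(-18 - 10\right) + 2 \left(-28\right)\right) \left(53 + \left(\left(-18 - 10\right) + 2 \left(-28\right)\right)\right)} = 1 \frac{1}{2 \left(\left(-18 - 10\right) - 56\right) \left(53 - 84\right)} = 1 \frac{1}{2 \left(-28 - 56\right) \left(53 - 84\right)} = 1 \frac{1}{2 \left(-84\right) \left(53 - 84\right)} = 1 \frac{1}{2 \left(-84\right) \left(-31\right)} = 1 \cdot \frac{1}{5208} = \frac{1}{5208}$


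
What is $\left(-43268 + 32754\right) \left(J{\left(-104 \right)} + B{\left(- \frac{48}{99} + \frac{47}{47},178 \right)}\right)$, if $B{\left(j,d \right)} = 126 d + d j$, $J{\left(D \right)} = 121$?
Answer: $- \frac{7855461502}{33} \approx -2.3804 \cdot 10^{8}$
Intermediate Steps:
$\left(-43268 + 32754\right) \left(J{\left(-104 \right)} + B{\left(- \frac{48}{99} + \frac{47}{47},178 \right)}\right) = \left(-43268 + 32754\right) \left(121 + 178 \left(126 + \left(- \frac{48}{99} + \frac{47}{47}\right)\right)\right) = - 10514 \left(121 + 178 \left(126 + \left(\left(-48\right) \frac{1}{99} + 47 \cdot \frac{1}{47}\right)\right)\right) = - 10514 \left(121 + 178 \left(126 + \left(- \frac{16}{33} + 1\right)\right)\right) = - 10514 \left(121 + 178 \left(126 + \frac{17}{33}\right)\right) = - 10514 \left(121 + 178 \cdot \frac{4175}{33}\right) = - 10514 \left(121 + \frac{743150}{33}\right) = \left(-10514\right) \frac{747143}{33} = - \frac{7855461502}{33}$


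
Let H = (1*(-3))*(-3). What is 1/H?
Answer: ⅑ ≈ 0.11111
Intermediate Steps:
H = 9 (H = -3*(-3) = 9)
1/H = 1/9 = ⅑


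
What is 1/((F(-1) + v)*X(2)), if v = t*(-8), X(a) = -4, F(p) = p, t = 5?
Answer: 1/164 ≈ 0.0060976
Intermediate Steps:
v = -40 (v = 5*(-8) = -40)
1/((F(-1) + v)*X(2)) = 1/((-1 - 40)*(-4)) = 1/(-41*(-4)) = 1/164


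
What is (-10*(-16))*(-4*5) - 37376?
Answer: -40576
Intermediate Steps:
(-10*(-16))*(-4*5) - 37376 = 160*(-20) - 37376 = -3200 - 37376 = -40576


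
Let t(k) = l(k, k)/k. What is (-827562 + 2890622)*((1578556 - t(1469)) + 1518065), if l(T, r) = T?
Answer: 6388512857200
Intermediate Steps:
t(k) = 1 (t(k) = k/k = 1)
(-827562 + 2890622)*((1578556 - t(1469)) + 1518065) = (-827562 + 2890622)*((1578556 - 1*1) + 1518065) = 2063060*((1578556 - 1) + 1518065) = 2063060*(1578555 + 1518065) = 2063060*3096620 = 6388512857200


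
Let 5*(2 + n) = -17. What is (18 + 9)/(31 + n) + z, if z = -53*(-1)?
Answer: 6919/128 ≈ 54.055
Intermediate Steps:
n = -27/5 (n = -2 + (⅕)*(-17) = -2 - 17/5 = -27/5 ≈ -5.4000)
z = 53
(18 + 9)/(31 + n) + z = (18 + 9)/(31 - 27/5) + 53 = 27/(128/5) + 53 = 27*(5/128) + 53 = 135/128 + 53 = 6919/128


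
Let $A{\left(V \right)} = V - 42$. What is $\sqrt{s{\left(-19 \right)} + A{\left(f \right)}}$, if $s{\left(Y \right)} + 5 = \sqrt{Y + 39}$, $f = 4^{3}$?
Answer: $\sqrt{17 + 2 \sqrt{5}} \approx 4.6338$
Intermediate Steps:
$f = 64$
$A{\left(V \right)} = -42 + V$
$s{\left(Y \right)} = -5 + \sqrt{39 + Y}$ ($s{\left(Y \right)} = -5 + \sqrt{Y + 39} = -5 + \sqrt{39 + Y}$)
$\sqrt{s{\left(-19 \right)} + A{\left(f \right)}} = \sqrt{\left(-5 + \sqrt{39 - 19}\right) + \left(-42 + 64\right)} = \sqrt{\left(-5 + \sqrt{20}\right) + 22} = \sqrt{\left(-5 + 2 \sqrt{5}\right) + 22} = \sqrt{17 + 2 \sqrt{5}}$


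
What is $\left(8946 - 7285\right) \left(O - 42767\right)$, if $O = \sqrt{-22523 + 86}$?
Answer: $-71035987 + 14949 i \sqrt{277} \approx -7.1036 \cdot 10^{7} + 2.488 \cdot 10^{5} i$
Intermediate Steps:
$O = 9 i \sqrt{277}$ ($O = \sqrt{-22437} = 9 i \sqrt{277} \approx 149.79 i$)
$\left(8946 - 7285\right) \left(O - 42767\right) = \left(8946 - 7285\right) \left(9 i \sqrt{277} - 42767\right) = 1661 \left(-42767 + 9 i \sqrt{277}\right) = -71035987 + 14949 i \sqrt{277}$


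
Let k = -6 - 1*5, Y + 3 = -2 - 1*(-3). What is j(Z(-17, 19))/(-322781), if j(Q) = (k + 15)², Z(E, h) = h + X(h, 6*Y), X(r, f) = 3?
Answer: -16/322781 ≈ -4.9569e-5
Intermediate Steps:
Y = -2 (Y = -3 + (-2 - 1*(-3)) = -3 + (-2 + 3) = -3 + 1 = -2)
k = -11 (k = -6 - 5 = -11)
Z(E, h) = 3 + h (Z(E, h) = h + 3 = 3 + h)
j(Q) = 16 (j(Q) = (-11 + 15)² = 4² = 16)
j(Z(-17, 19))/(-322781) = 16/(-322781) = 16*(-1/322781) = -16/322781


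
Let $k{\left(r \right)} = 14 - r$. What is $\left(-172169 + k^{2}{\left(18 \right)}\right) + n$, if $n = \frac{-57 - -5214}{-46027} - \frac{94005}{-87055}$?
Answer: $- \frac{137958523661741}{801376097} \approx -1.7215 \cdot 10^{5}$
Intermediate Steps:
$n = \frac{775565100}{801376097}$ ($n = \left(-57 + 5214\right) \left(- \frac{1}{46027}\right) - - \frac{18801}{17411} = 5157 \left(- \frac{1}{46027}\right) + \frac{18801}{17411} = - \frac{5157}{46027} + \frac{18801}{17411} = \frac{775565100}{801376097} \approx 0.96779$)
$\left(-172169 + k^{2}{\left(18 \right)}\right) + n = \left(-172169 + \left(14 - 18\right)^{2}\right) + \frac{775565100}{801376097} = \left(-172169 + \left(-4\right)^{2}\right) + \frac{775565100}{801376097} = \left(-172169 + 16\right) + \frac{775565100}{801376097} = -172153 + \frac{775565100}{801376097} = - \frac{137958523661741}{801376097}$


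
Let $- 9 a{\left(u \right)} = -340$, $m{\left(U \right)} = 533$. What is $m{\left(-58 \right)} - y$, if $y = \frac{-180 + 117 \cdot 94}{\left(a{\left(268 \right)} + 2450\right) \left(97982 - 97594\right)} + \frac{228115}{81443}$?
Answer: $\frac{187559635107957}{353760701380} \approx 530.19$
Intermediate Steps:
$a{\left(u \right)} = \frac{340}{9}$ ($a{\left(u \right)} = \left(- \frac{1}{9}\right) \left(-340\right) = \frac{340}{9}$)
$y = \frac{994818727583}{353760701380}$ ($y = \frac{-180 + 117 \cdot 94}{\left(\frac{340}{9} + 2450\right) \left(97982 - 97594\right)} + \frac{228115}{81443} = \frac{-180 + 10998}{\frac{22390}{9} \cdot 388} + 228115 \cdot \frac{1}{81443} = \frac{10818}{\frac{8687320}{9}} + \frac{228115}{81443} = 10818 \cdot \frac{9}{8687320} + \frac{228115}{81443} = \frac{48681}{4343660} + \frac{228115}{81443} = \frac{994818727583}{353760701380} \approx 2.8121$)
$m{\left(-58 \right)} - y = 533 - \frac{994818727583}{353760701380} = \frac{187559635107957}{353760701380}$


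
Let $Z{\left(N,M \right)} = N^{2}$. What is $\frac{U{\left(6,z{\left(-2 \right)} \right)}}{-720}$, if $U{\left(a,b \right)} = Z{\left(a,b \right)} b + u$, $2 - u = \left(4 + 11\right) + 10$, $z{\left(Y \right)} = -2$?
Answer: $\frac{19}{144} \approx 0.13194$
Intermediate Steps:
$u = -23$ ($u = 2 - \left(\left(4 + 11\right) + 10\right) = 2 - \left(15 + 10\right) = 2 - 25 = -23$)
$U{\left(a,b \right)} = -23 + b a^{2}$ ($U{\left(a,b \right)} = a^{2} b - 23 = b a^{2} - 23 = -23 + b a^{2}$)
$\frac{U{\left(6,z{\left(-2 \right)} \right)}}{-720} = \frac{-23 - 2 \cdot 6^{2}}{-720} = \left(-23 - 72\right) \left(- \frac{1}{720}\right) = \left(-95\right) \left(- \frac{1}{720}\right) = \frac{19}{144}$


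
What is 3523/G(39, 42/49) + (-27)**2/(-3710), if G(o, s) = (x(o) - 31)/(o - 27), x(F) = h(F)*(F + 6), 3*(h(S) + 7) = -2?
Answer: -9819879/87185 ≈ -112.63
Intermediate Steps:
h(S) = -23/3 (h(S) = -7 + (1/3)*(-2) = -7 - 2/3 = -23/3)
x(F) = -46 - 23*F/3 (x(F) = -23*(F + 6)/3 = -23*(6 + F)/3 = -46 - 23*F/3)
G(o, s) = (-77 - 23*o/3)/(-27 + o) (G(o, s) = ((-46 - 23*o/3) - 31)/(o - 27) = (-77 - 23*o/3)/(-27 + o))
3523/G(39, 42/49) + (-27)**2/(-3710) = 3523/(((-231 - 23*39)/(3*(-27 + 39)))) + (-27)**2/(-3710) = 3523/(((1/3)*(-231 - 897)/12)) + 729*(-1/3710) = 3523/(((1/3)*(1/12)*(-1128))) - 729/3710 = 3523/(-94/3) - 729/3710 = 3523*(-3/94) - 729/3710 = -10569/94 - 729/3710 = -9819879/87185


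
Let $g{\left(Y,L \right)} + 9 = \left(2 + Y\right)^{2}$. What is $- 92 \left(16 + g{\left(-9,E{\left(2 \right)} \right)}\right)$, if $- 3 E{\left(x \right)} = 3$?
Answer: $-5152$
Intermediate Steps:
$E{\left(x \right)} = -1$ ($E{\left(x \right)} = \left(- \frac{1}{3}\right) 3 = -1$)
$g{\left(Y,L \right)} = -9 + \left(2 + Y\right)^{2}$
$- 92 \left(16 + g{\left(-9,E{\left(2 \right)} \right)}\right) = - 92 \left(16 - \left(9 - \left(2 - 9\right)^{2}\right)\right) = - 92 \left(16 - \left(9 - \left(-7\right)^{2}\right)\right) = - 92 \left(16 + \left(-9 + 49\right)\right) = - 92 \left(16 + 40\right) = \left(-92\right) 56 = -5152$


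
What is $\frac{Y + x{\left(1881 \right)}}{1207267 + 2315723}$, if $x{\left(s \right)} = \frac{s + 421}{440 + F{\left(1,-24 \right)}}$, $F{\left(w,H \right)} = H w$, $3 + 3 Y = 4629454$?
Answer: $\frac{962929261}{2198345760} \approx 0.43802$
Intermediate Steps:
$Y = \frac{4629451}{3}$ ($Y = -1 + \frac{1}{3} \cdot 4629454 = -1 + \frac{4629454}{3} = \frac{4629451}{3} \approx 1.5432 \cdot 10^{6}$)
$x{\left(s \right)} = \frac{421}{416} + \frac{s}{416}$ ($x{\left(s \right)} = \frac{s + 421}{440 - 24} = \frac{421 + s}{440 - 24} = \frac{421 + s}{416} = \left(421 + s\right) \frac{1}{416} = \frac{421}{416} + \frac{s}{416}$)
$\frac{Y + x{\left(1881 \right)}}{1207267 + 2315723} = \frac{\frac{4629451}{3} + \left(\frac{421}{416} + \frac{1}{416} \cdot 1881\right)}{1207267 + 2315723} = \frac{\frac{4629451}{3} + \left(\frac{421}{416} + \frac{1881}{416}\right)}{3522990} = \left(\frac{4629451}{3} + \frac{1151}{208}\right) \frac{1}{3522990} = \frac{962929261}{624} \cdot \frac{1}{3522990} = \frac{962929261}{2198345760}$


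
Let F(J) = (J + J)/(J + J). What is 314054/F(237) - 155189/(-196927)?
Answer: 61845867247/196927 ≈ 3.1406e+5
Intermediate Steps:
F(J) = 1 (F(J) = (2*J)/((2*J)) = (2*J)*(1/(2*J)) = 1)
314054/F(237) - 155189/(-196927) = 314054/1 - 155189/(-196927) = 314054*1 - 155189*(-1/196927) = 314054 + 155189/196927 = 61845867247/196927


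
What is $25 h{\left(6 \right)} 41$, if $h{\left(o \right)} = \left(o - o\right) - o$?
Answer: $-6150$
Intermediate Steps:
$h{\left(o \right)} = - o$ ($h{\left(o \right)} = 0 - o = - o$)
$25 h{\left(6 \right)} 41 = 25 \left(\left(-1\right) 6\right) 41 = 25 \left(-6\right) 41 = \left(-150\right) 41 = -6150$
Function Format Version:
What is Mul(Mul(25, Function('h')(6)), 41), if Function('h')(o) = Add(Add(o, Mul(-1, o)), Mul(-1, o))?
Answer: -6150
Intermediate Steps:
Function('h')(o) = Mul(-1, o) (Function('h')(o) = Add(0, Mul(-1, o)) = Mul(-1, o))
Mul(Mul(25, Function('h')(6)), 41) = Mul(Mul(25, Mul(-1, 6)), 41) = Mul(Mul(25, -6), 41) = Mul(-150, 41) = -6150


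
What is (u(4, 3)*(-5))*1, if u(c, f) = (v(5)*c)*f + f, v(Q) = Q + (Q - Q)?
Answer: -315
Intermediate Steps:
v(Q) = Q (v(Q) = Q + 0 = Q)
u(c, f) = f + 5*c*f (u(c, f) = (5*c)*f + f = 5*c*f + f = f + 5*c*f)
(u(4, 3)*(-5))*1 = ((3*(1 + 5*4))*(-5))*1 = ((3*(1 + 20))*(-5))*1 = ((3*21)*(-5))*1 = (63*(-5))*1 = -315*1 = -315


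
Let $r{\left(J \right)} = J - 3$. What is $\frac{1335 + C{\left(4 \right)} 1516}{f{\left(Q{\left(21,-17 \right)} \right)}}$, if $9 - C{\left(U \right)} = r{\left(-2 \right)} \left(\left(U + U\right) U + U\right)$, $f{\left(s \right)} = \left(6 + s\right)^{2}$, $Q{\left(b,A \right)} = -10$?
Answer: $\frac{287859}{16} \approx 17991.0$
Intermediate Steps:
$r{\left(J \right)} = -3 + J$
$C{\left(U \right)} = 9 + 5 U + 10 U^{2}$ ($C{\left(U \right)} = 9 - \left(-3 - 2\right) \left(\left(U + U\right) U + U\right) = 9 - - 5 \left(2 U U + U\right) = 9 - - 5 \left(2 U^{2} + U\right) = 9 - - 5 \left(U + 2 U^{2}\right) = 9 - \left(- 10 U^{2} - 5 U\right) = 9 + \left(5 U + 10 U^{2}\right) = 9 + 5 U + 10 U^{2}$)
$\frac{1335 + C{\left(4 \right)} 1516}{f{\left(Q{\left(21,-17 \right)} \right)}} = \frac{1335 + \left(9 + 5 \cdot 4 + 10 \cdot 4^{2}\right) 1516}{\left(6 - 10\right)^{2}} = \frac{1335 + \left(9 + 20 + 10 \cdot 16\right) 1516}{\left(-4\right)^{2}} = \frac{1335 + \left(9 + 20 + 160\right) 1516}{16} = \left(1335 + 189 \cdot 1516\right) \frac{1}{16} = \left(1335 + 286524\right) \frac{1}{16} = 287859 \cdot \frac{1}{16} = \frac{287859}{16}$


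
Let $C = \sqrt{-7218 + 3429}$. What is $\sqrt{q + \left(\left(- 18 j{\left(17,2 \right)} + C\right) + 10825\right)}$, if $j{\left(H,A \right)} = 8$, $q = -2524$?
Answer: $\sqrt{8157 + 3 i \sqrt{421}} \approx 90.317 + 0.3408 i$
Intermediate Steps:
$C = 3 i \sqrt{421}$ ($C = \sqrt{-3789} = 3 i \sqrt{421} \approx 61.555 i$)
$\sqrt{q + \left(\left(- 18 j{\left(17,2 \right)} + C\right) + 10825\right)} = \sqrt{-2524 + \left(\left(\left(-18\right) 8 + 3 i \sqrt{421}\right) + 10825\right)} = \sqrt{-2524 + \left(\left(-144 + 3 i \sqrt{421}\right) + 10825\right)} = \sqrt{-2524 + \left(10681 + 3 i \sqrt{421}\right)} = \sqrt{8157 + 3 i \sqrt{421}}$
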